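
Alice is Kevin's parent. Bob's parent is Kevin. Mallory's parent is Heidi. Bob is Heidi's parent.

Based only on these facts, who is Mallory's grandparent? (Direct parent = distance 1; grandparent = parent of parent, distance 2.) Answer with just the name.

Answer: Bob

Derivation:
Reconstructing the parent chain from the given facts:
  Alice -> Kevin -> Bob -> Heidi -> Mallory
(each arrow means 'parent of the next')
Positions in the chain (0 = top):
  position of Alice: 0
  position of Kevin: 1
  position of Bob: 2
  position of Heidi: 3
  position of Mallory: 4

Mallory is at position 4; the grandparent is 2 steps up the chain, i.e. position 2: Bob.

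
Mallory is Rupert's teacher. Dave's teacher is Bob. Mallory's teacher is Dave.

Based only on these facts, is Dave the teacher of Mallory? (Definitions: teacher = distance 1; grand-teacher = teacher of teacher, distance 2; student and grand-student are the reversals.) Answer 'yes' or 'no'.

Answer: yes

Derivation:
Reconstructing the teacher chain from the given facts:
  Bob -> Dave -> Mallory -> Rupert
(each arrow means 'teacher of the next')
Positions in the chain (0 = top):
  position of Bob: 0
  position of Dave: 1
  position of Mallory: 2
  position of Rupert: 3

Dave is at position 1, Mallory is at position 2; signed distance (j - i) = 1.
'teacher' requires j - i = 1. Actual distance is 1, so the relation HOLDS.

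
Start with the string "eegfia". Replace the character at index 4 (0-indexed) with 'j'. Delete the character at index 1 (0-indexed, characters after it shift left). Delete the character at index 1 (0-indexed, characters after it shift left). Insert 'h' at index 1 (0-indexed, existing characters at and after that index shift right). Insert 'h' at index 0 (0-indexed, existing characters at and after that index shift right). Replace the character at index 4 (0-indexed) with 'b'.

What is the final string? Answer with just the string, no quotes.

Applying each edit step by step:
Start: "eegfia"
Op 1 (replace idx 4: 'i' -> 'j'): "eegfia" -> "eegfja"
Op 2 (delete idx 1 = 'e'): "eegfja" -> "egfja"
Op 3 (delete idx 1 = 'g'): "egfja" -> "efja"
Op 4 (insert 'h' at idx 1): "efja" -> "ehfja"
Op 5 (insert 'h' at idx 0): "ehfja" -> "hehfja"
Op 6 (replace idx 4: 'j' -> 'b'): "hehfja" -> "hehfba"

Answer: hehfba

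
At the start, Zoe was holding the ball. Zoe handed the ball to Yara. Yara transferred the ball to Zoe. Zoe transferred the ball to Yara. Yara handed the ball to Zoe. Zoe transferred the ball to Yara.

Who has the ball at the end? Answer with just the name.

Answer: Yara

Derivation:
Tracking the ball through each event:
Start: Zoe has the ball.
After event 1: Yara has the ball.
After event 2: Zoe has the ball.
After event 3: Yara has the ball.
After event 4: Zoe has the ball.
After event 5: Yara has the ball.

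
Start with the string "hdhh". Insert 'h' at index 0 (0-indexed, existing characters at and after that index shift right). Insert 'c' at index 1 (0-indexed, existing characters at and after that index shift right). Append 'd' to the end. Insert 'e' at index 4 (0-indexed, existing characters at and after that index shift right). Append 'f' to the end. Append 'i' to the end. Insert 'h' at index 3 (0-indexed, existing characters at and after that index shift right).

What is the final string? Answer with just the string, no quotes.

Answer: hchhdehhdfi

Derivation:
Applying each edit step by step:
Start: "hdhh"
Op 1 (insert 'h' at idx 0): "hdhh" -> "hhdhh"
Op 2 (insert 'c' at idx 1): "hhdhh" -> "hchdhh"
Op 3 (append 'd'): "hchdhh" -> "hchdhhd"
Op 4 (insert 'e' at idx 4): "hchdhhd" -> "hchdehhd"
Op 5 (append 'f'): "hchdehhd" -> "hchdehhdf"
Op 6 (append 'i'): "hchdehhdf" -> "hchdehhdfi"
Op 7 (insert 'h' at idx 3): "hchdehhdfi" -> "hchhdehhdfi"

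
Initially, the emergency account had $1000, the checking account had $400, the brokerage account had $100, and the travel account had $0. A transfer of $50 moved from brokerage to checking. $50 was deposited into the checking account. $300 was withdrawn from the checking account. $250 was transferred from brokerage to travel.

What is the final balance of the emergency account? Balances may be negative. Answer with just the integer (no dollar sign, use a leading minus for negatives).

Answer: 1000

Derivation:
Tracking account balances step by step:
Start: emergency=1000, checking=400, brokerage=100, travel=0
Event 1 (transfer 50 brokerage -> checking): brokerage: 100 - 50 = 50, checking: 400 + 50 = 450. Balances: emergency=1000, checking=450, brokerage=50, travel=0
Event 2 (deposit 50 to checking): checking: 450 + 50 = 500. Balances: emergency=1000, checking=500, brokerage=50, travel=0
Event 3 (withdraw 300 from checking): checking: 500 - 300 = 200. Balances: emergency=1000, checking=200, brokerage=50, travel=0
Event 4 (transfer 250 brokerage -> travel): brokerage: 50 - 250 = -200, travel: 0 + 250 = 250. Balances: emergency=1000, checking=200, brokerage=-200, travel=250

Final balance of emergency: 1000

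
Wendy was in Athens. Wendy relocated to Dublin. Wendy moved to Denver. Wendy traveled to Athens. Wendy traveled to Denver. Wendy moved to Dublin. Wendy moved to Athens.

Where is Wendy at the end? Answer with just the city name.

Answer: Athens

Derivation:
Tracking Wendy's location:
Start: Wendy is in Athens.
After move 1: Athens -> Dublin. Wendy is in Dublin.
After move 2: Dublin -> Denver. Wendy is in Denver.
After move 3: Denver -> Athens. Wendy is in Athens.
After move 4: Athens -> Denver. Wendy is in Denver.
After move 5: Denver -> Dublin. Wendy is in Dublin.
After move 6: Dublin -> Athens. Wendy is in Athens.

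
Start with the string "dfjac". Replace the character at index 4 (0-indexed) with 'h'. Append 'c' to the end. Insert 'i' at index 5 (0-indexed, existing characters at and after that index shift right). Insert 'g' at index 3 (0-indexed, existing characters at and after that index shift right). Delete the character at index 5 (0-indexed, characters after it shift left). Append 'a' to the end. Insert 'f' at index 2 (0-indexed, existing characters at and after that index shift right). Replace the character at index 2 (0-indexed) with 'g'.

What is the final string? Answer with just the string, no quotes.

Applying each edit step by step:
Start: "dfjac"
Op 1 (replace idx 4: 'c' -> 'h'): "dfjac" -> "dfjah"
Op 2 (append 'c'): "dfjah" -> "dfjahc"
Op 3 (insert 'i' at idx 5): "dfjahc" -> "dfjahic"
Op 4 (insert 'g' at idx 3): "dfjahic" -> "dfjgahic"
Op 5 (delete idx 5 = 'h'): "dfjgahic" -> "dfjgaic"
Op 6 (append 'a'): "dfjgaic" -> "dfjgaica"
Op 7 (insert 'f' at idx 2): "dfjgaica" -> "dffjgaica"
Op 8 (replace idx 2: 'f' -> 'g'): "dffjgaica" -> "dfgjgaica"

Answer: dfgjgaica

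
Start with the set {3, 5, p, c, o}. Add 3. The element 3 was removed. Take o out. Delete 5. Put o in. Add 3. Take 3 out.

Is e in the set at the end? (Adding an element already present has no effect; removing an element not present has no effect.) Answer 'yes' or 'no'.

Answer: no

Derivation:
Tracking the set through each operation:
Start: {3, 5, c, o, p}
Event 1 (add 3): already present, no change. Set: {3, 5, c, o, p}
Event 2 (remove 3): removed. Set: {5, c, o, p}
Event 3 (remove o): removed. Set: {5, c, p}
Event 4 (remove 5): removed. Set: {c, p}
Event 5 (add o): added. Set: {c, o, p}
Event 6 (add 3): added. Set: {3, c, o, p}
Event 7 (remove 3): removed. Set: {c, o, p}

Final set: {c, o, p} (size 3)
e is NOT in the final set.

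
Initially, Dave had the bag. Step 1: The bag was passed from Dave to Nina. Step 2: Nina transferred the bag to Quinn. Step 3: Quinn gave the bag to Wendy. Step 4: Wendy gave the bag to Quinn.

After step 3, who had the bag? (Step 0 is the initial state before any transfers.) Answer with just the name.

Answer: Wendy

Derivation:
Tracking the bag holder through step 3:
After step 0 (start): Dave
After step 1: Nina
After step 2: Quinn
After step 3: Wendy

At step 3, the holder is Wendy.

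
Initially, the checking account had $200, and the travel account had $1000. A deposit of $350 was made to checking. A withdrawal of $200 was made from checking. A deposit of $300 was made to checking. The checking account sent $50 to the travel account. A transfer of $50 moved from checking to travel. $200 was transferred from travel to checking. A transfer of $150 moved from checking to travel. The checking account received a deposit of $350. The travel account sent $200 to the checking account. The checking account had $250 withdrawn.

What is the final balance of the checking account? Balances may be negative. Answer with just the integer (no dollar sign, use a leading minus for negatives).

Answer: 900

Derivation:
Tracking account balances step by step:
Start: checking=200, travel=1000
Event 1 (deposit 350 to checking): checking: 200 + 350 = 550. Balances: checking=550, travel=1000
Event 2 (withdraw 200 from checking): checking: 550 - 200 = 350. Balances: checking=350, travel=1000
Event 3 (deposit 300 to checking): checking: 350 + 300 = 650. Balances: checking=650, travel=1000
Event 4 (transfer 50 checking -> travel): checking: 650 - 50 = 600, travel: 1000 + 50 = 1050. Balances: checking=600, travel=1050
Event 5 (transfer 50 checking -> travel): checking: 600 - 50 = 550, travel: 1050 + 50 = 1100. Balances: checking=550, travel=1100
Event 6 (transfer 200 travel -> checking): travel: 1100 - 200 = 900, checking: 550 + 200 = 750. Balances: checking=750, travel=900
Event 7 (transfer 150 checking -> travel): checking: 750 - 150 = 600, travel: 900 + 150 = 1050. Balances: checking=600, travel=1050
Event 8 (deposit 350 to checking): checking: 600 + 350 = 950. Balances: checking=950, travel=1050
Event 9 (transfer 200 travel -> checking): travel: 1050 - 200 = 850, checking: 950 + 200 = 1150. Balances: checking=1150, travel=850
Event 10 (withdraw 250 from checking): checking: 1150 - 250 = 900. Balances: checking=900, travel=850

Final balance of checking: 900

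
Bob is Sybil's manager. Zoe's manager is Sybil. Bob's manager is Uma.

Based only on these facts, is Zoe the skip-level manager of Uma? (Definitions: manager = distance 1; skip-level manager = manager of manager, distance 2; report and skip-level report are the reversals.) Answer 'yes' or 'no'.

Answer: no

Derivation:
Reconstructing the manager chain from the given facts:
  Uma -> Bob -> Sybil -> Zoe
(each arrow means 'manager of the next')
Positions in the chain (0 = top):
  position of Uma: 0
  position of Bob: 1
  position of Sybil: 2
  position of Zoe: 3

Zoe is at position 3, Uma is at position 0; signed distance (j - i) = -3.
'skip-level manager' requires j - i = 2. Actual distance is -3, so the relation does NOT hold.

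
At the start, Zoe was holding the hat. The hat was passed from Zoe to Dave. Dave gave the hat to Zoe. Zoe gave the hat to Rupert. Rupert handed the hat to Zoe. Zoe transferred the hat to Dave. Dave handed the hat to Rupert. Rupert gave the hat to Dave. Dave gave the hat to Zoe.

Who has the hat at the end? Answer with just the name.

Answer: Zoe

Derivation:
Tracking the hat through each event:
Start: Zoe has the hat.
After event 1: Dave has the hat.
After event 2: Zoe has the hat.
After event 3: Rupert has the hat.
After event 4: Zoe has the hat.
After event 5: Dave has the hat.
After event 6: Rupert has the hat.
After event 7: Dave has the hat.
After event 8: Zoe has the hat.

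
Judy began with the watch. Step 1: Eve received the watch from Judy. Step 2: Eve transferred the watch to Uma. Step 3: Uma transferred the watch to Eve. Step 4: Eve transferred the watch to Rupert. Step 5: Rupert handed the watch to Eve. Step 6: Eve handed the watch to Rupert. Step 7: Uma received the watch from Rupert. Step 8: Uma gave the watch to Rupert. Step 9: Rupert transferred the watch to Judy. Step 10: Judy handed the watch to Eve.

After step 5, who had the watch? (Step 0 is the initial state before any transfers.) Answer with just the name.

Tracking the watch holder through step 5:
After step 0 (start): Judy
After step 1: Eve
After step 2: Uma
After step 3: Eve
After step 4: Rupert
After step 5: Eve

At step 5, the holder is Eve.

Answer: Eve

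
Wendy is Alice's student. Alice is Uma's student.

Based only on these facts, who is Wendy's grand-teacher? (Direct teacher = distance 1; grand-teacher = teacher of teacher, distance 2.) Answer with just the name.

Reconstructing the teacher chain from the given facts:
  Uma -> Alice -> Wendy
(each arrow means 'teacher of the next')
Positions in the chain (0 = top):
  position of Uma: 0
  position of Alice: 1
  position of Wendy: 2

Wendy is at position 2; the grand-teacher is 2 steps up the chain, i.e. position 0: Uma.

Answer: Uma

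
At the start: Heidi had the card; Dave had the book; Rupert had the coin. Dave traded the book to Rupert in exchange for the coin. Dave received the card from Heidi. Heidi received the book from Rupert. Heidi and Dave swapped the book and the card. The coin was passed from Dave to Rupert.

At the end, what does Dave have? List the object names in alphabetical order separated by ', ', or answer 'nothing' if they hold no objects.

Tracking all object holders:
Start: card:Heidi, book:Dave, coin:Rupert
Event 1 (swap book<->coin: now book:Rupert, coin:Dave). State: card:Heidi, book:Rupert, coin:Dave
Event 2 (give card: Heidi -> Dave). State: card:Dave, book:Rupert, coin:Dave
Event 3 (give book: Rupert -> Heidi). State: card:Dave, book:Heidi, coin:Dave
Event 4 (swap book<->card: now book:Dave, card:Heidi). State: card:Heidi, book:Dave, coin:Dave
Event 5 (give coin: Dave -> Rupert). State: card:Heidi, book:Dave, coin:Rupert

Final state: card:Heidi, book:Dave, coin:Rupert
Dave holds: book.

Answer: book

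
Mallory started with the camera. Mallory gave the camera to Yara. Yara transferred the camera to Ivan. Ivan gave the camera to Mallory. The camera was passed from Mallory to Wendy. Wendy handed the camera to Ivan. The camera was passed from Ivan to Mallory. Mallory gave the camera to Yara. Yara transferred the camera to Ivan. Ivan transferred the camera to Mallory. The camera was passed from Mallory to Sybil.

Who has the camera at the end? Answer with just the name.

Tracking the camera through each event:
Start: Mallory has the camera.
After event 1: Yara has the camera.
After event 2: Ivan has the camera.
After event 3: Mallory has the camera.
After event 4: Wendy has the camera.
After event 5: Ivan has the camera.
After event 6: Mallory has the camera.
After event 7: Yara has the camera.
After event 8: Ivan has the camera.
After event 9: Mallory has the camera.
After event 10: Sybil has the camera.

Answer: Sybil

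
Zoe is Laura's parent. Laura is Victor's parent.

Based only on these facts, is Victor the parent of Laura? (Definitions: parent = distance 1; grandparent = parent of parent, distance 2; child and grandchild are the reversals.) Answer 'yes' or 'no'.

Reconstructing the parent chain from the given facts:
  Zoe -> Laura -> Victor
(each arrow means 'parent of the next')
Positions in the chain (0 = top):
  position of Zoe: 0
  position of Laura: 1
  position of Victor: 2

Victor is at position 2, Laura is at position 1; signed distance (j - i) = -1.
'parent' requires j - i = 1. Actual distance is -1, so the relation does NOT hold.

Answer: no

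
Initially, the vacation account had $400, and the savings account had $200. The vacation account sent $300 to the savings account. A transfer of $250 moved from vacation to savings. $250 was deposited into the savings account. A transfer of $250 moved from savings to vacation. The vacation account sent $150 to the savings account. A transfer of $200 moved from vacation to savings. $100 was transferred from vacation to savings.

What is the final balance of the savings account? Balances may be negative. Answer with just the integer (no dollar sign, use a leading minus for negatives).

Tracking account balances step by step:
Start: vacation=400, savings=200
Event 1 (transfer 300 vacation -> savings): vacation: 400 - 300 = 100, savings: 200 + 300 = 500. Balances: vacation=100, savings=500
Event 2 (transfer 250 vacation -> savings): vacation: 100 - 250 = -150, savings: 500 + 250 = 750. Balances: vacation=-150, savings=750
Event 3 (deposit 250 to savings): savings: 750 + 250 = 1000. Balances: vacation=-150, savings=1000
Event 4 (transfer 250 savings -> vacation): savings: 1000 - 250 = 750, vacation: -150 + 250 = 100. Balances: vacation=100, savings=750
Event 5 (transfer 150 vacation -> savings): vacation: 100 - 150 = -50, savings: 750 + 150 = 900. Balances: vacation=-50, savings=900
Event 6 (transfer 200 vacation -> savings): vacation: -50 - 200 = -250, savings: 900 + 200 = 1100. Balances: vacation=-250, savings=1100
Event 7 (transfer 100 vacation -> savings): vacation: -250 - 100 = -350, savings: 1100 + 100 = 1200. Balances: vacation=-350, savings=1200

Final balance of savings: 1200

Answer: 1200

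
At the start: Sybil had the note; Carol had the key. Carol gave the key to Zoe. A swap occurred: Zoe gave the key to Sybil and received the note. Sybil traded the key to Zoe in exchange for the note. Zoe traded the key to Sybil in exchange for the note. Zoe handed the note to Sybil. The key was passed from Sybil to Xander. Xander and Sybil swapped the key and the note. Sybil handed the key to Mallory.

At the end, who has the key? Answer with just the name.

Answer: Mallory

Derivation:
Tracking all object holders:
Start: note:Sybil, key:Carol
Event 1 (give key: Carol -> Zoe). State: note:Sybil, key:Zoe
Event 2 (swap key<->note: now key:Sybil, note:Zoe). State: note:Zoe, key:Sybil
Event 3 (swap key<->note: now key:Zoe, note:Sybil). State: note:Sybil, key:Zoe
Event 4 (swap key<->note: now key:Sybil, note:Zoe). State: note:Zoe, key:Sybil
Event 5 (give note: Zoe -> Sybil). State: note:Sybil, key:Sybil
Event 6 (give key: Sybil -> Xander). State: note:Sybil, key:Xander
Event 7 (swap key<->note: now key:Sybil, note:Xander). State: note:Xander, key:Sybil
Event 8 (give key: Sybil -> Mallory). State: note:Xander, key:Mallory

Final state: note:Xander, key:Mallory
The key is held by Mallory.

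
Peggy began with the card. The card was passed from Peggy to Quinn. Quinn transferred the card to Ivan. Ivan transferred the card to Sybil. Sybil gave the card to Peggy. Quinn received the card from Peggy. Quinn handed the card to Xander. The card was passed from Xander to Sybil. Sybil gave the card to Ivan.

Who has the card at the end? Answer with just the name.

Answer: Ivan

Derivation:
Tracking the card through each event:
Start: Peggy has the card.
After event 1: Quinn has the card.
After event 2: Ivan has the card.
After event 3: Sybil has the card.
After event 4: Peggy has the card.
After event 5: Quinn has the card.
After event 6: Xander has the card.
After event 7: Sybil has the card.
After event 8: Ivan has the card.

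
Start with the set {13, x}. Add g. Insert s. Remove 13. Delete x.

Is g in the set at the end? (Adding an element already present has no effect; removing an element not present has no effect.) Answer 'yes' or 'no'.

Answer: yes

Derivation:
Tracking the set through each operation:
Start: {13, x}
Event 1 (add g): added. Set: {13, g, x}
Event 2 (add s): added. Set: {13, g, s, x}
Event 3 (remove 13): removed. Set: {g, s, x}
Event 4 (remove x): removed. Set: {g, s}

Final set: {g, s} (size 2)
g is in the final set.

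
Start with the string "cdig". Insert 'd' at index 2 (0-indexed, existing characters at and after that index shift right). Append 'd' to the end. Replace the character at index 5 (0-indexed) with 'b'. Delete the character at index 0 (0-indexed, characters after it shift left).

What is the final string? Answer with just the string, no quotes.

Applying each edit step by step:
Start: "cdig"
Op 1 (insert 'd' at idx 2): "cdig" -> "cddig"
Op 2 (append 'd'): "cddig" -> "cddigd"
Op 3 (replace idx 5: 'd' -> 'b'): "cddigd" -> "cddigb"
Op 4 (delete idx 0 = 'c'): "cddigb" -> "ddigb"

Answer: ddigb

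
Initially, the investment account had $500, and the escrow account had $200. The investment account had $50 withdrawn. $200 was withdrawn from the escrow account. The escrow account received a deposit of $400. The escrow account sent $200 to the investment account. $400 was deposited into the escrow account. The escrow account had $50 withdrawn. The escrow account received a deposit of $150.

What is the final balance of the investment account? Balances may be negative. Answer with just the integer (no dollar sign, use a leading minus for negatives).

Tracking account balances step by step:
Start: investment=500, escrow=200
Event 1 (withdraw 50 from investment): investment: 500 - 50 = 450. Balances: investment=450, escrow=200
Event 2 (withdraw 200 from escrow): escrow: 200 - 200 = 0. Balances: investment=450, escrow=0
Event 3 (deposit 400 to escrow): escrow: 0 + 400 = 400. Balances: investment=450, escrow=400
Event 4 (transfer 200 escrow -> investment): escrow: 400 - 200 = 200, investment: 450 + 200 = 650. Balances: investment=650, escrow=200
Event 5 (deposit 400 to escrow): escrow: 200 + 400 = 600. Balances: investment=650, escrow=600
Event 6 (withdraw 50 from escrow): escrow: 600 - 50 = 550. Balances: investment=650, escrow=550
Event 7 (deposit 150 to escrow): escrow: 550 + 150 = 700. Balances: investment=650, escrow=700

Final balance of investment: 650

Answer: 650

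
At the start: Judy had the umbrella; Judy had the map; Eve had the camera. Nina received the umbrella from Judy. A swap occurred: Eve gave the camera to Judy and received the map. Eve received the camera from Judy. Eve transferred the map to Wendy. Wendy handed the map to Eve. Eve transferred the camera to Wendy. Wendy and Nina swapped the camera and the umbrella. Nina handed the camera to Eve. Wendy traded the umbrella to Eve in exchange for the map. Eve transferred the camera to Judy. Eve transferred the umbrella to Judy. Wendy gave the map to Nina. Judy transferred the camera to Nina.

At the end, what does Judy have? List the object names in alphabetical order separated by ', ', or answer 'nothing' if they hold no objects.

Tracking all object holders:
Start: umbrella:Judy, map:Judy, camera:Eve
Event 1 (give umbrella: Judy -> Nina). State: umbrella:Nina, map:Judy, camera:Eve
Event 2 (swap camera<->map: now camera:Judy, map:Eve). State: umbrella:Nina, map:Eve, camera:Judy
Event 3 (give camera: Judy -> Eve). State: umbrella:Nina, map:Eve, camera:Eve
Event 4 (give map: Eve -> Wendy). State: umbrella:Nina, map:Wendy, camera:Eve
Event 5 (give map: Wendy -> Eve). State: umbrella:Nina, map:Eve, camera:Eve
Event 6 (give camera: Eve -> Wendy). State: umbrella:Nina, map:Eve, camera:Wendy
Event 7 (swap camera<->umbrella: now camera:Nina, umbrella:Wendy). State: umbrella:Wendy, map:Eve, camera:Nina
Event 8 (give camera: Nina -> Eve). State: umbrella:Wendy, map:Eve, camera:Eve
Event 9 (swap umbrella<->map: now umbrella:Eve, map:Wendy). State: umbrella:Eve, map:Wendy, camera:Eve
Event 10 (give camera: Eve -> Judy). State: umbrella:Eve, map:Wendy, camera:Judy
Event 11 (give umbrella: Eve -> Judy). State: umbrella:Judy, map:Wendy, camera:Judy
Event 12 (give map: Wendy -> Nina). State: umbrella:Judy, map:Nina, camera:Judy
Event 13 (give camera: Judy -> Nina). State: umbrella:Judy, map:Nina, camera:Nina

Final state: umbrella:Judy, map:Nina, camera:Nina
Judy holds: umbrella.

Answer: umbrella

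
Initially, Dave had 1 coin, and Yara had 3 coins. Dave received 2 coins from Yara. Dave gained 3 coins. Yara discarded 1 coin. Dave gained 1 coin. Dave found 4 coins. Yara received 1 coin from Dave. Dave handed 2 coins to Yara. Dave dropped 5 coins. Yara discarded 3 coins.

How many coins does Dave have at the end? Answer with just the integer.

Answer: 3

Derivation:
Tracking counts step by step:
Start: Dave=1, Yara=3
Event 1 (Yara -> Dave, 2): Yara: 3 -> 1, Dave: 1 -> 3. State: Dave=3, Yara=1
Event 2 (Dave +3): Dave: 3 -> 6. State: Dave=6, Yara=1
Event 3 (Yara -1): Yara: 1 -> 0. State: Dave=6, Yara=0
Event 4 (Dave +1): Dave: 6 -> 7. State: Dave=7, Yara=0
Event 5 (Dave +4): Dave: 7 -> 11. State: Dave=11, Yara=0
Event 6 (Dave -> Yara, 1): Dave: 11 -> 10, Yara: 0 -> 1. State: Dave=10, Yara=1
Event 7 (Dave -> Yara, 2): Dave: 10 -> 8, Yara: 1 -> 3. State: Dave=8, Yara=3
Event 8 (Dave -5): Dave: 8 -> 3. State: Dave=3, Yara=3
Event 9 (Yara -3): Yara: 3 -> 0. State: Dave=3, Yara=0

Dave's final count: 3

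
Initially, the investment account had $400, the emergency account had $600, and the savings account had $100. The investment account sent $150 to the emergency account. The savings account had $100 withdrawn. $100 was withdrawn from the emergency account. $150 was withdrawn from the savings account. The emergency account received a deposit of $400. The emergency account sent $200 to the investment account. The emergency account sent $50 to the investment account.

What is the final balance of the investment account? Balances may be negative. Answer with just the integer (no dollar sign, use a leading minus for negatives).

Tracking account balances step by step:
Start: investment=400, emergency=600, savings=100
Event 1 (transfer 150 investment -> emergency): investment: 400 - 150 = 250, emergency: 600 + 150 = 750. Balances: investment=250, emergency=750, savings=100
Event 2 (withdraw 100 from savings): savings: 100 - 100 = 0. Balances: investment=250, emergency=750, savings=0
Event 3 (withdraw 100 from emergency): emergency: 750 - 100 = 650. Balances: investment=250, emergency=650, savings=0
Event 4 (withdraw 150 from savings): savings: 0 - 150 = -150. Balances: investment=250, emergency=650, savings=-150
Event 5 (deposit 400 to emergency): emergency: 650 + 400 = 1050. Balances: investment=250, emergency=1050, savings=-150
Event 6 (transfer 200 emergency -> investment): emergency: 1050 - 200 = 850, investment: 250 + 200 = 450. Balances: investment=450, emergency=850, savings=-150
Event 7 (transfer 50 emergency -> investment): emergency: 850 - 50 = 800, investment: 450 + 50 = 500. Balances: investment=500, emergency=800, savings=-150

Final balance of investment: 500

Answer: 500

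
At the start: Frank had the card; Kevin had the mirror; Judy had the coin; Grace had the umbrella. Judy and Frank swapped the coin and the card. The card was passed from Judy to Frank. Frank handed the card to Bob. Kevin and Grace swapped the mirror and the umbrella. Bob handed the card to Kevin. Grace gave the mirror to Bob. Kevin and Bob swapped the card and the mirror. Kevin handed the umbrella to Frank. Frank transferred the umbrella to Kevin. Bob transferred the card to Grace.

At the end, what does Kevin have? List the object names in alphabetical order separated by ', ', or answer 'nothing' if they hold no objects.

Tracking all object holders:
Start: card:Frank, mirror:Kevin, coin:Judy, umbrella:Grace
Event 1 (swap coin<->card: now coin:Frank, card:Judy). State: card:Judy, mirror:Kevin, coin:Frank, umbrella:Grace
Event 2 (give card: Judy -> Frank). State: card:Frank, mirror:Kevin, coin:Frank, umbrella:Grace
Event 3 (give card: Frank -> Bob). State: card:Bob, mirror:Kevin, coin:Frank, umbrella:Grace
Event 4 (swap mirror<->umbrella: now mirror:Grace, umbrella:Kevin). State: card:Bob, mirror:Grace, coin:Frank, umbrella:Kevin
Event 5 (give card: Bob -> Kevin). State: card:Kevin, mirror:Grace, coin:Frank, umbrella:Kevin
Event 6 (give mirror: Grace -> Bob). State: card:Kevin, mirror:Bob, coin:Frank, umbrella:Kevin
Event 7 (swap card<->mirror: now card:Bob, mirror:Kevin). State: card:Bob, mirror:Kevin, coin:Frank, umbrella:Kevin
Event 8 (give umbrella: Kevin -> Frank). State: card:Bob, mirror:Kevin, coin:Frank, umbrella:Frank
Event 9 (give umbrella: Frank -> Kevin). State: card:Bob, mirror:Kevin, coin:Frank, umbrella:Kevin
Event 10 (give card: Bob -> Grace). State: card:Grace, mirror:Kevin, coin:Frank, umbrella:Kevin

Final state: card:Grace, mirror:Kevin, coin:Frank, umbrella:Kevin
Kevin holds: mirror, umbrella.

Answer: mirror, umbrella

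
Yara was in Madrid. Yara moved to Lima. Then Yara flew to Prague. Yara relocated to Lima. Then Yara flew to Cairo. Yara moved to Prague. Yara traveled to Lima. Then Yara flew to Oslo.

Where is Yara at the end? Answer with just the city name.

Answer: Oslo

Derivation:
Tracking Yara's location:
Start: Yara is in Madrid.
After move 1: Madrid -> Lima. Yara is in Lima.
After move 2: Lima -> Prague. Yara is in Prague.
After move 3: Prague -> Lima. Yara is in Lima.
After move 4: Lima -> Cairo. Yara is in Cairo.
After move 5: Cairo -> Prague. Yara is in Prague.
After move 6: Prague -> Lima. Yara is in Lima.
After move 7: Lima -> Oslo. Yara is in Oslo.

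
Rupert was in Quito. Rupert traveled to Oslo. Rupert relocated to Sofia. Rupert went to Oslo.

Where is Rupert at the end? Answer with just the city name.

Tracking Rupert's location:
Start: Rupert is in Quito.
After move 1: Quito -> Oslo. Rupert is in Oslo.
After move 2: Oslo -> Sofia. Rupert is in Sofia.
After move 3: Sofia -> Oslo. Rupert is in Oslo.

Answer: Oslo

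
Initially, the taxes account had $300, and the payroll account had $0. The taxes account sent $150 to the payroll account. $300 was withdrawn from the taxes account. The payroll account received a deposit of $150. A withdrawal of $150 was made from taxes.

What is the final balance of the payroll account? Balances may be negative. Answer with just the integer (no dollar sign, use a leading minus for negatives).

Answer: 300

Derivation:
Tracking account balances step by step:
Start: taxes=300, payroll=0
Event 1 (transfer 150 taxes -> payroll): taxes: 300 - 150 = 150, payroll: 0 + 150 = 150. Balances: taxes=150, payroll=150
Event 2 (withdraw 300 from taxes): taxes: 150 - 300 = -150. Balances: taxes=-150, payroll=150
Event 3 (deposit 150 to payroll): payroll: 150 + 150 = 300. Balances: taxes=-150, payroll=300
Event 4 (withdraw 150 from taxes): taxes: -150 - 150 = -300. Balances: taxes=-300, payroll=300

Final balance of payroll: 300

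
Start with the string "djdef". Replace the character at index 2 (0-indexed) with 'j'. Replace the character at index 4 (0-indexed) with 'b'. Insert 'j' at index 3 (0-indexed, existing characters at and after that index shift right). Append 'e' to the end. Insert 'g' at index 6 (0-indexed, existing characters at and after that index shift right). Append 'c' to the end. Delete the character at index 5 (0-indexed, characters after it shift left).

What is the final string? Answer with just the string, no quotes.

Applying each edit step by step:
Start: "djdef"
Op 1 (replace idx 2: 'd' -> 'j'): "djdef" -> "djjef"
Op 2 (replace idx 4: 'f' -> 'b'): "djjef" -> "djjeb"
Op 3 (insert 'j' at idx 3): "djjeb" -> "djjjeb"
Op 4 (append 'e'): "djjjeb" -> "djjjebe"
Op 5 (insert 'g' at idx 6): "djjjebe" -> "djjjebge"
Op 6 (append 'c'): "djjjebge" -> "djjjebgec"
Op 7 (delete idx 5 = 'b'): "djjjebgec" -> "djjjegec"

Answer: djjjegec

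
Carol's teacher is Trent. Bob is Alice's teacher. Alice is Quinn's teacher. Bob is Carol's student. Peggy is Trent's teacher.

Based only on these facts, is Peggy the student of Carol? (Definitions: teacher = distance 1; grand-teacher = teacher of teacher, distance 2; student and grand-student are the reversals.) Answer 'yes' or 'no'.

Reconstructing the teacher chain from the given facts:
  Peggy -> Trent -> Carol -> Bob -> Alice -> Quinn
(each arrow means 'teacher of the next')
Positions in the chain (0 = top):
  position of Peggy: 0
  position of Trent: 1
  position of Carol: 2
  position of Bob: 3
  position of Alice: 4
  position of Quinn: 5

Peggy is at position 0, Carol is at position 2; signed distance (j - i) = 2.
'student' requires j - i = -1. Actual distance is 2, so the relation does NOT hold.

Answer: no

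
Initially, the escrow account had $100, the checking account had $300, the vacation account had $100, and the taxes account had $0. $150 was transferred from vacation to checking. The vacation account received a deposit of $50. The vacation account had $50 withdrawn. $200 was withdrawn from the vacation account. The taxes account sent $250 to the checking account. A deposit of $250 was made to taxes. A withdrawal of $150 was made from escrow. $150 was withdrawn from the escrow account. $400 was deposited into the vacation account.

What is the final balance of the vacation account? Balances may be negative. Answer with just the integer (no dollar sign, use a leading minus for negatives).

Tracking account balances step by step:
Start: escrow=100, checking=300, vacation=100, taxes=0
Event 1 (transfer 150 vacation -> checking): vacation: 100 - 150 = -50, checking: 300 + 150 = 450. Balances: escrow=100, checking=450, vacation=-50, taxes=0
Event 2 (deposit 50 to vacation): vacation: -50 + 50 = 0. Balances: escrow=100, checking=450, vacation=0, taxes=0
Event 3 (withdraw 50 from vacation): vacation: 0 - 50 = -50. Balances: escrow=100, checking=450, vacation=-50, taxes=0
Event 4 (withdraw 200 from vacation): vacation: -50 - 200 = -250. Balances: escrow=100, checking=450, vacation=-250, taxes=0
Event 5 (transfer 250 taxes -> checking): taxes: 0 - 250 = -250, checking: 450 + 250 = 700. Balances: escrow=100, checking=700, vacation=-250, taxes=-250
Event 6 (deposit 250 to taxes): taxes: -250 + 250 = 0. Balances: escrow=100, checking=700, vacation=-250, taxes=0
Event 7 (withdraw 150 from escrow): escrow: 100 - 150 = -50. Balances: escrow=-50, checking=700, vacation=-250, taxes=0
Event 8 (withdraw 150 from escrow): escrow: -50 - 150 = -200. Balances: escrow=-200, checking=700, vacation=-250, taxes=0
Event 9 (deposit 400 to vacation): vacation: -250 + 400 = 150. Balances: escrow=-200, checking=700, vacation=150, taxes=0

Final balance of vacation: 150

Answer: 150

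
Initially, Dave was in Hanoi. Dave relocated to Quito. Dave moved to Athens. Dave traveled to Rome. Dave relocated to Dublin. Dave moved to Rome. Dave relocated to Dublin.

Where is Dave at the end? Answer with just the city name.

Answer: Dublin

Derivation:
Tracking Dave's location:
Start: Dave is in Hanoi.
After move 1: Hanoi -> Quito. Dave is in Quito.
After move 2: Quito -> Athens. Dave is in Athens.
After move 3: Athens -> Rome. Dave is in Rome.
After move 4: Rome -> Dublin. Dave is in Dublin.
After move 5: Dublin -> Rome. Dave is in Rome.
After move 6: Rome -> Dublin. Dave is in Dublin.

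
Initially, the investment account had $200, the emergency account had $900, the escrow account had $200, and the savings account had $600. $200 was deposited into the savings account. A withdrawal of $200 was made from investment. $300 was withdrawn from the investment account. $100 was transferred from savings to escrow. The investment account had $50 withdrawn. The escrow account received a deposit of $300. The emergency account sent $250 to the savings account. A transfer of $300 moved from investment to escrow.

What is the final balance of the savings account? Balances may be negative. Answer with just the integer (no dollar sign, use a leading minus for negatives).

Answer: 950

Derivation:
Tracking account balances step by step:
Start: investment=200, emergency=900, escrow=200, savings=600
Event 1 (deposit 200 to savings): savings: 600 + 200 = 800. Balances: investment=200, emergency=900, escrow=200, savings=800
Event 2 (withdraw 200 from investment): investment: 200 - 200 = 0. Balances: investment=0, emergency=900, escrow=200, savings=800
Event 3 (withdraw 300 from investment): investment: 0 - 300 = -300. Balances: investment=-300, emergency=900, escrow=200, savings=800
Event 4 (transfer 100 savings -> escrow): savings: 800 - 100 = 700, escrow: 200 + 100 = 300. Balances: investment=-300, emergency=900, escrow=300, savings=700
Event 5 (withdraw 50 from investment): investment: -300 - 50 = -350. Balances: investment=-350, emergency=900, escrow=300, savings=700
Event 6 (deposit 300 to escrow): escrow: 300 + 300 = 600. Balances: investment=-350, emergency=900, escrow=600, savings=700
Event 7 (transfer 250 emergency -> savings): emergency: 900 - 250 = 650, savings: 700 + 250 = 950. Balances: investment=-350, emergency=650, escrow=600, savings=950
Event 8 (transfer 300 investment -> escrow): investment: -350 - 300 = -650, escrow: 600 + 300 = 900. Balances: investment=-650, emergency=650, escrow=900, savings=950

Final balance of savings: 950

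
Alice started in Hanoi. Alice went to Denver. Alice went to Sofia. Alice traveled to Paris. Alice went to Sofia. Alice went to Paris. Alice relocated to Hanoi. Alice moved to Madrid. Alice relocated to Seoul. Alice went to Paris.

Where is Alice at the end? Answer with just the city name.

Tracking Alice's location:
Start: Alice is in Hanoi.
After move 1: Hanoi -> Denver. Alice is in Denver.
After move 2: Denver -> Sofia. Alice is in Sofia.
After move 3: Sofia -> Paris. Alice is in Paris.
After move 4: Paris -> Sofia. Alice is in Sofia.
After move 5: Sofia -> Paris. Alice is in Paris.
After move 6: Paris -> Hanoi. Alice is in Hanoi.
After move 7: Hanoi -> Madrid. Alice is in Madrid.
After move 8: Madrid -> Seoul. Alice is in Seoul.
After move 9: Seoul -> Paris. Alice is in Paris.

Answer: Paris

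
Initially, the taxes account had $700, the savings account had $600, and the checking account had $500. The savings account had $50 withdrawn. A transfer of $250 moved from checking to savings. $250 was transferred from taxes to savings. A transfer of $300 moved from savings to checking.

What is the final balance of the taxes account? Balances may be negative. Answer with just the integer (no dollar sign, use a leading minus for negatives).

Tracking account balances step by step:
Start: taxes=700, savings=600, checking=500
Event 1 (withdraw 50 from savings): savings: 600 - 50 = 550. Balances: taxes=700, savings=550, checking=500
Event 2 (transfer 250 checking -> savings): checking: 500 - 250 = 250, savings: 550 + 250 = 800. Balances: taxes=700, savings=800, checking=250
Event 3 (transfer 250 taxes -> savings): taxes: 700 - 250 = 450, savings: 800 + 250 = 1050. Balances: taxes=450, savings=1050, checking=250
Event 4 (transfer 300 savings -> checking): savings: 1050 - 300 = 750, checking: 250 + 300 = 550. Balances: taxes=450, savings=750, checking=550

Final balance of taxes: 450

Answer: 450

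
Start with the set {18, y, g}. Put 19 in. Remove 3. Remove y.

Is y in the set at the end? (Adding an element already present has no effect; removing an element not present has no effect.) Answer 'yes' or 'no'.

Answer: no

Derivation:
Tracking the set through each operation:
Start: {18, g, y}
Event 1 (add 19): added. Set: {18, 19, g, y}
Event 2 (remove 3): not present, no change. Set: {18, 19, g, y}
Event 3 (remove y): removed. Set: {18, 19, g}

Final set: {18, 19, g} (size 3)
y is NOT in the final set.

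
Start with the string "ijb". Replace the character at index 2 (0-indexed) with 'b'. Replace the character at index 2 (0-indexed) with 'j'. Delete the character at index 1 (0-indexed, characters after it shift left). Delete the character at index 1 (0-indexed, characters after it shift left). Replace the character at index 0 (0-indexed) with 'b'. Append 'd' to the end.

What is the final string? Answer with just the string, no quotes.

Applying each edit step by step:
Start: "ijb"
Op 1 (replace idx 2: 'b' -> 'b'): "ijb" -> "ijb"
Op 2 (replace idx 2: 'b' -> 'j'): "ijb" -> "ijj"
Op 3 (delete idx 1 = 'j'): "ijj" -> "ij"
Op 4 (delete idx 1 = 'j'): "ij" -> "i"
Op 5 (replace idx 0: 'i' -> 'b'): "i" -> "b"
Op 6 (append 'd'): "b" -> "bd"

Answer: bd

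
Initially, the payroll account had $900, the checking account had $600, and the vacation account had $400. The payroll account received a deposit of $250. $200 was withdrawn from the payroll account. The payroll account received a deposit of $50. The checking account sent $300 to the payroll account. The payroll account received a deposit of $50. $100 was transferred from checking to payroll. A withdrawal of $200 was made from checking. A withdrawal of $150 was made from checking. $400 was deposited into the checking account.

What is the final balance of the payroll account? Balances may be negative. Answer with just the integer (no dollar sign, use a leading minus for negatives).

Answer: 1450

Derivation:
Tracking account balances step by step:
Start: payroll=900, checking=600, vacation=400
Event 1 (deposit 250 to payroll): payroll: 900 + 250 = 1150. Balances: payroll=1150, checking=600, vacation=400
Event 2 (withdraw 200 from payroll): payroll: 1150 - 200 = 950. Balances: payroll=950, checking=600, vacation=400
Event 3 (deposit 50 to payroll): payroll: 950 + 50 = 1000. Balances: payroll=1000, checking=600, vacation=400
Event 4 (transfer 300 checking -> payroll): checking: 600 - 300 = 300, payroll: 1000 + 300 = 1300. Balances: payroll=1300, checking=300, vacation=400
Event 5 (deposit 50 to payroll): payroll: 1300 + 50 = 1350. Balances: payroll=1350, checking=300, vacation=400
Event 6 (transfer 100 checking -> payroll): checking: 300 - 100 = 200, payroll: 1350 + 100 = 1450. Balances: payroll=1450, checking=200, vacation=400
Event 7 (withdraw 200 from checking): checking: 200 - 200 = 0. Balances: payroll=1450, checking=0, vacation=400
Event 8 (withdraw 150 from checking): checking: 0 - 150 = -150. Balances: payroll=1450, checking=-150, vacation=400
Event 9 (deposit 400 to checking): checking: -150 + 400 = 250. Balances: payroll=1450, checking=250, vacation=400

Final balance of payroll: 1450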